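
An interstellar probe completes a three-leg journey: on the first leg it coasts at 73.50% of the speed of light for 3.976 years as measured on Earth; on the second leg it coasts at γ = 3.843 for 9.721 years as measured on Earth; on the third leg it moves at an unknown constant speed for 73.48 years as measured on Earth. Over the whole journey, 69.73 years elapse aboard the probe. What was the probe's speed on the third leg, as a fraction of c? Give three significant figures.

Leg 1: β = 0.7350; γ = 1/√(1 − 0.7350²) = 1/√0.4598 = 1.475; τ_1 = 3.976/1.475 = 2.696 years.
Leg 2: γ = 3.843; τ_2 = 9.721/3.843 = 2.530 years.
Leg 3: speed unknown; τ_3 = 73.48/γ_3.
Total proper time: 2.696 + 2.530 + τ_3 = 69.73, so τ_3 = 69.73 − 5.226 = 64.50 years.
γ_3 = 73.48/64.50 = 1.139; β = √(1 − 1/γ²) = √0.2294.

β = 0.479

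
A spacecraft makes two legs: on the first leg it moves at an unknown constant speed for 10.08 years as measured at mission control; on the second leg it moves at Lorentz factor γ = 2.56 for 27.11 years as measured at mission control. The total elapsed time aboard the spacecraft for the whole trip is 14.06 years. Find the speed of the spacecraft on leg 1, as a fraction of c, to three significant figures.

β = 0.939

Leg 1: speed unknown; τ_1 = 10.08/γ_1.
Leg 2: γ = 2.56; τ_2 = 27.11/2.560 = 10.59 years.
Total proper time: τ_1 + 10.59 = 14.06, so τ_1 = 14.06 − 10.59 = 3.470 years.
γ_1 = 10.08/3.470 = 2.905; β = √(1 − 1/γ²) = √0.8815.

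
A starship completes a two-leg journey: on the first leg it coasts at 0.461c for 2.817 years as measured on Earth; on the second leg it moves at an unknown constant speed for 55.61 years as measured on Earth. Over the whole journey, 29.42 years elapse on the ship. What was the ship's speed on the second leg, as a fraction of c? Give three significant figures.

Leg 1: γ = 1/√(1 − 0.461²) = 1/√0.7875 = 1.127; τ_1 = 2.817/1.127 = 2.500 years.
Leg 2: speed unknown; τ_2 = 55.61/γ_2.
Total proper time: 2.500 + τ_2 = 29.42, so τ_2 = 29.42 − 2.500 = 26.92 years.
γ_2 = 55.61/26.92 = 2.066; β = √(1 − 1/γ²) = √0.7657.

β = 0.875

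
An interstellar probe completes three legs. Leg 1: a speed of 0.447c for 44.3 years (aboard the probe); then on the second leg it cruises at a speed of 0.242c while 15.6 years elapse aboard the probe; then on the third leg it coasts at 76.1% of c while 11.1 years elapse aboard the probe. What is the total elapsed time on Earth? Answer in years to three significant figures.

Δt = 82.7 years

Leg 1: γ = 1/√(1 − 0.447²) = 1/√0.8002 = 1.118; Δt_1 = 1.118 × 44.3 = 49.52 years.
Leg 2: γ = 1/√(1 − 0.242²) = 1/√0.9414 = 1.031; Δt_2 = 1.031 × 15.6 = 16.08 years.
Leg 3: β = 0.761; γ = 1/√(1 − 0.761²) = 1/√0.4209 = 1.541; Δt_3 = 1.541 × 11.1 = 17.11 years.
Total: 49.52 + 16.08 + 17.11 years.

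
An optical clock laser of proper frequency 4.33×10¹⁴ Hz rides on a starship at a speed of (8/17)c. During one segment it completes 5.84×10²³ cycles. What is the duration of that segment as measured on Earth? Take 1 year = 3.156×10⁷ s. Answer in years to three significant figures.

Δt = 48.4 years

γ = 1/√(1 − (8/17)²) = 17/15 ≈ 1.133
Proper time for N cycles: τ = N/f = 5.84×10²³/(4.33×10¹⁴) = 1.349×10⁹ s = 42.74 years.
Lab-frame duration Δt = γτ = 1.133 × 42.74 = 48.43 years.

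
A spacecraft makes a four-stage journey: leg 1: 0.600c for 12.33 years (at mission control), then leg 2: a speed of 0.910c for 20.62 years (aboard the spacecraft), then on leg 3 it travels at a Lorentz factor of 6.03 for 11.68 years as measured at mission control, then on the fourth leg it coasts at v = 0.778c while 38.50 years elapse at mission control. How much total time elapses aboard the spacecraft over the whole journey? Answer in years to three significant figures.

Leg 1: γ = 1/√(1 − 0.600²) = 5/4 = 1.250; τ_1 = 12.33/1.250 = 9.864 years.
Leg 2: 20.62 years is already measured aboard the spacecraft.
Leg 3: γ = 6.03; τ_3 = 11.68/6.030 = 1.937 years.
Leg 4: γ = 1/√(1 − 0.778²) = 1/√0.3947 = 1.592; τ_4 = 38.50/1.592 = 24.19 years.
Total: 9.864 + 20.62 + 1.937 + 24.19 years.

τ = 56.6 years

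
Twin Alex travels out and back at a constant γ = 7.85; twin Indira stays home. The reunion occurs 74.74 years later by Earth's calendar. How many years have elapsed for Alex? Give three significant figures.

γ = 7.85
Alex's clock measures proper time along the trip: τ = Δt/γ = 74.74/7.850 years.

τ = 9.52 years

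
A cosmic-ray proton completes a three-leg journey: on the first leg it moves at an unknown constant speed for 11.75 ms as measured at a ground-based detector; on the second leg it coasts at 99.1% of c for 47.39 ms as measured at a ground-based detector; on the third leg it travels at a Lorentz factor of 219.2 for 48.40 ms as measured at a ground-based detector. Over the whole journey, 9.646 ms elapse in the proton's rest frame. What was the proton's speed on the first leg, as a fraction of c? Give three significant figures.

β = 0.965

Leg 1: speed unknown; τ_1 = 11.75/γ_1.
Leg 2: β = 0.991; γ = 1/√(1 − 0.991²) = 1/√0.01792 = 7.470; τ_2 = 47.39/7.470 = 6.344 ms.
Leg 3: γ = 219.2; τ_3 = 48.40/219.2 = 0.2208 ms.
Total proper time: τ_1 + 6.344 + 0.2208 = 9.646, so τ_1 = 9.646 − 6.565 = 3.081 ms.
γ_1 = 11.75/3.081 = 3.813; β = √(1 − 1/γ²) = √0.9312.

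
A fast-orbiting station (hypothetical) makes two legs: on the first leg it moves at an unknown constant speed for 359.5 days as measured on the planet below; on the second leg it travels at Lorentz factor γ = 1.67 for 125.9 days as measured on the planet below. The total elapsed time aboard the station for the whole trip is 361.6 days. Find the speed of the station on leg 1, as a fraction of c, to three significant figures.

β = 0.605

Leg 1: speed unknown; τ_1 = 359.5/γ_1.
Leg 2: γ = 1.67; τ_2 = 125.9/1.670 = 75.39 days.
Total proper time: τ_1 + 75.39 = 361.6, so τ_1 = 361.6 − 75.39 = 286.2 days.
γ_1 = 359.5/286.2 = 1.256; β = √(1 − 1/γ²) = √0.3662.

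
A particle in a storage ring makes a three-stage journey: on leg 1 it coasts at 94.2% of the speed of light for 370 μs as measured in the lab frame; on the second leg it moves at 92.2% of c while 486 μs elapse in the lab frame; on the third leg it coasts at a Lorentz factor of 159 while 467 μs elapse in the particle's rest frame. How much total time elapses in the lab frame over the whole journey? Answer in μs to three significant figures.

Leg 1: 370 μs is already measured in the lab frame.
Leg 2: 486 μs is already measured in the lab frame.
Leg 3: γ = 159; Δt_3 = 159.0 × 467 = 7.425×10⁴ μs.
Total: 370.0 + 486.0 + 7.425×10⁴ μs.

Δt = 7.51×10⁴ μs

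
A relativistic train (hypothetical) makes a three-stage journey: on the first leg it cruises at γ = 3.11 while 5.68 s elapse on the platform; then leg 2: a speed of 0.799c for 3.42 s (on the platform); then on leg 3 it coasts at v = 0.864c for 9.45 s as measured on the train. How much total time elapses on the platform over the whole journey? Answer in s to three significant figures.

Δt = 27.9 s

Leg 1: 5.68 s is already measured on the platform.
Leg 2: 3.42 s is already measured on the platform.
Leg 3: γ = 1/√(1 − 0.864²) = 1/√0.2535 = 1.986; Δt_3 = 1.986 × 9.45 = 18.77 s.
Total: 5.680 + 3.420 + 18.77 s.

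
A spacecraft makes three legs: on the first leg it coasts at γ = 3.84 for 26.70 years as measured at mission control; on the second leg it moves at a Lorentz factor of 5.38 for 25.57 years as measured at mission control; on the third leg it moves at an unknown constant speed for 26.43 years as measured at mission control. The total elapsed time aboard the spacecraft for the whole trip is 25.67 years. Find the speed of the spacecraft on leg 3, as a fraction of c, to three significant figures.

β = 0.849

Leg 1: γ = 3.84; τ_1 = 26.70/3.840 = 6.953 years.
Leg 2: γ = 5.38; τ_2 = 25.57/5.380 = 4.753 years.
Leg 3: speed unknown; τ_3 = 26.43/γ_3.
Total proper time: 6.953 + 4.753 + τ_3 = 25.67, so τ_3 = 25.67 − 11.71 = 13.96 years.
γ_3 = 26.43/13.96 = 1.893; β = √(1 − 1/γ²) = √0.7209.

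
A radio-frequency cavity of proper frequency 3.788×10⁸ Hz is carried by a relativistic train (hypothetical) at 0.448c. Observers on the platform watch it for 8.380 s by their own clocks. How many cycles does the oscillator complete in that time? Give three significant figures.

γ = 1/√(1 − 0.448²) = 1/√0.7993 = 1.119
During 8.380 s of lab time, the oscillator's proper time advances by τ = Δt/γ = 8.380/1.119 = 7.492 s = 7.492×10⁰ s.
N = f × τ = 3.788×10⁸ × 7.492×10⁰ = 2.838×10⁹.

N = 2.84×10⁹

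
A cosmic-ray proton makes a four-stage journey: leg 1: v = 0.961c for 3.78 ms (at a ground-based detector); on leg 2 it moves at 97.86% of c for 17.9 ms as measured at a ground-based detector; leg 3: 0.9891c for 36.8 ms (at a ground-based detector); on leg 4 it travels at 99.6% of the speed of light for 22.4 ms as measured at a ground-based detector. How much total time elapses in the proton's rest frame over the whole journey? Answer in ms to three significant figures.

τ = 12.1 ms

Leg 1: γ = 1/√(1 − 0.961²) = 1/√0.07648 = 3.616; τ_1 = 3.78/3.616 = 1.045 ms.
Leg 2: β = 0.9786; γ = 1/√(1 − 0.9786²) = 1/√0.04234 = 4.860; τ_2 = 17.9/4.860 = 3.683 ms.
Leg 3: γ = 1/√(1 − 0.9891²) = 1/√0.02168 = 6.791; τ_3 = 36.8/6.791 = 5.419 ms.
Leg 4: β = 0.996; γ = 1/√(1 − 0.996²) = 1/√0.007984 = 11.19; τ_4 = 22.4/11.19 = 2.002 ms.
Total: 1.045 + 3.683 + 5.419 + 2.002 ms.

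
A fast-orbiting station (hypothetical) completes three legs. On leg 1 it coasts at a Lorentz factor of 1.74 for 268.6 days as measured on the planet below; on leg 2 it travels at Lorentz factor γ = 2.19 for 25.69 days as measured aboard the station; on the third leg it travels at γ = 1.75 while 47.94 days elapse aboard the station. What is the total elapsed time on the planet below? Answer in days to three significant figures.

Δt = 409 days

Leg 1: 268.6 days is already measured on the planet below.
Leg 2: γ = 2.19; Δt_2 = 2.190 × 25.69 = 56.26 days.
Leg 3: γ = 1.75; Δt_3 = 1.750 × 47.94 = 83.89 days.
Total: 268.6 + 56.26 + 83.89 days.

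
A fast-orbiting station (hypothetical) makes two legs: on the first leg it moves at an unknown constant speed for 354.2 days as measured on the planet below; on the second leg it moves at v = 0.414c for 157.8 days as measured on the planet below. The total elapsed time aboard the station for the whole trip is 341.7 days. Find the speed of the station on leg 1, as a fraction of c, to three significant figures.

Leg 1: speed unknown; τ_1 = 354.2/γ_1.
Leg 2: γ = 1/√(1 − 0.414²) = 1/√0.8286 = 1.099; τ_2 = 157.8/1.099 = 143.6 days.
Total proper time: τ_1 + 143.6 = 341.7, so τ_1 = 341.7 − 143.6 = 198.1 days.
γ_1 = 354.2/198.1 = 1.788; β = √(1 − 1/γ²) = √0.6873.

β = 0.829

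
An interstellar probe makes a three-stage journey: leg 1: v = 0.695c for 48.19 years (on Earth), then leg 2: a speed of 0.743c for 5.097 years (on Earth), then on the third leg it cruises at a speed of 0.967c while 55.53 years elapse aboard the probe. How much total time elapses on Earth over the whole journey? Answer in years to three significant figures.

Leg 1: 48.19 years is already measured on Earth.
Leg 2: 5.097 years is already measured on Earth.
Leg 3: γ = 1/√(1 − 0.967²) = 1/√0.06491 = 3.925; Δt_3 = 3.925 × 55.53 = 218.0 years.
Total: 48.19 + 5.097 + 218.0 years.

Δt = 271 years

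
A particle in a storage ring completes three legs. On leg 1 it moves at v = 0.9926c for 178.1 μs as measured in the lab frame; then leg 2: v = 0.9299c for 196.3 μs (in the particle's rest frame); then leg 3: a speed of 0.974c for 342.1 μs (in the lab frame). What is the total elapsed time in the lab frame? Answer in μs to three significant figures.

Leg 1: 178.1 μs is already measured in the lab frame.
Leg 2: γ = 1/√(1 − 0.9299²) = 1/√0.1353 = 2.719; Δt_2 = 2.719 × 196.3 = 533.7 μs.
Leg 3: 342.1 μs is already measured in the lab frame.
Total: 178.1 + 533.7 + 342.1 μs.

Δt = 1050 μs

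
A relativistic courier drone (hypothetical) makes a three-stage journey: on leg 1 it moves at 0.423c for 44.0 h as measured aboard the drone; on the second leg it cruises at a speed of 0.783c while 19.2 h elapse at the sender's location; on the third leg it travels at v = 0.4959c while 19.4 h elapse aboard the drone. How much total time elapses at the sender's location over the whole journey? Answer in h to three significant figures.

Δt = 90.1 h

Leg 1: γ = 1/√(1 − 0.423²) = 1/√0.8211 = 1.104; Δt_1 = 1.104 × 44.0 = 48.56 h.
Leg 2: 19.2 h is already measured at the sender's location.
Leg 3: γ = 1/√(1 − 0.4959²) = 1/√0.7541 = 1.152; Δt_3 = 1.152 × 19.4 = 22.34 h.
Total: 48.56 + 19.20 + 22.34 h.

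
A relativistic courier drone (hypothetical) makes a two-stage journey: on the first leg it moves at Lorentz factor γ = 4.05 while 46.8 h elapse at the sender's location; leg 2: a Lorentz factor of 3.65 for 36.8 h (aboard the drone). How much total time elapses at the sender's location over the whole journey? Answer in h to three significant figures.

Leg 1: 46.8 h is already measured at the sender's location.
Leg 2: γ = 3.65; Δt_2 = 3.650 × 36.8 = 134.3 h.
Total: 46.80 + 134.3 h.

Δt = 181 h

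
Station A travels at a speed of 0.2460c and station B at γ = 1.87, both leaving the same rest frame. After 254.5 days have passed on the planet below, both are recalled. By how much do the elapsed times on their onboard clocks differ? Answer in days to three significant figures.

A: γ = 1/√(1 − 0.2460²) = 1/√0.9395 = 1.032; τ_A = 254.5/1.032 = 246.7 days.
B: γ = 1.87; τ_B = 254.5/1.870 = 136.1 days.

|τ_A − τ_B| = 111 days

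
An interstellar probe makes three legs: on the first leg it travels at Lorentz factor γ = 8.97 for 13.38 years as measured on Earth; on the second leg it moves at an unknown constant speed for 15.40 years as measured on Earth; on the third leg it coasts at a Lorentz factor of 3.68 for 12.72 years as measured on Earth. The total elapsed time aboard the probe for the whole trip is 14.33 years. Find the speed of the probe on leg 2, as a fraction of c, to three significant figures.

Leg 1: γ = 8.97; τ_1 = 13.38/8.970 = 1.492 years.
Leg 2: speed unknown; τ_2 = 15.40/γ_2.
Leg 3: γ = 3.68; τ_3 = 12.72/3.680 = 3.457 years.
Total proper time: 1.492 + τ_2 + 3.457 = 14.33, so τ_2 = 14.33 − 4.948 = 9.382 years.
γ_2 = 15.40/9.382 = 1.641; β = √(1 − 1/γ²) = √0.6289.

β = 0.793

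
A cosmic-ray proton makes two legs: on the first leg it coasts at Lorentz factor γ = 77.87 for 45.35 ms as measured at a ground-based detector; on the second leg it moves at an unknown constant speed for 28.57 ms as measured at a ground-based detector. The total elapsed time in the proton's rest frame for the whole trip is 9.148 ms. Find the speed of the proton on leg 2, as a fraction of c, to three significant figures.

Leg 1: γ = 77.87; τ_1 = 45.35/77.87 = 0.5824 ms.
Leg 2: speed unknown; τ_2 = 28.57/γ_2.
Total proper time: 0.5824 + τ_2 = 9.148, so τ_2 = 9.148 − 0.5824 = 8.566 ms.
γ_2 = 28.57/8.566 = 3.335; β = √(1 − 1/γ²) = √0.9101.

β = 0.954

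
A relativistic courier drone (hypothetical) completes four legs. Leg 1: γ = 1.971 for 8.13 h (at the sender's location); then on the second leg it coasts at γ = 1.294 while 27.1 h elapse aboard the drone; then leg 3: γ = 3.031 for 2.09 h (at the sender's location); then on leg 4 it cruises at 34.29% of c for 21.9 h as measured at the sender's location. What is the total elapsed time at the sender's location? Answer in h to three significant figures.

Δt = 67.2 h

Leg 1: 8.13 h is already measured at the sender's location.
Leg 2: γ = 1.294; Δt_2 = 1.294 × 27.1 = 35.07 h.
Leg 3: 2.09 h is already measured at the sender's location.
Leg 4: 21.9 h is already measured at the sender's location.
Total: 8.130 + 35.07 + 2.090 + 21.90 h.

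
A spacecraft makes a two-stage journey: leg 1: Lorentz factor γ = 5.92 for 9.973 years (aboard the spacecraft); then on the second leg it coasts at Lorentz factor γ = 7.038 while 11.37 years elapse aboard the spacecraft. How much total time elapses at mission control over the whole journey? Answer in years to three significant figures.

Leg 1: γ = 5.92; Δt_1 = 5.920 × 9.973 = 59.04 years.
Leg 2: γ = 7.038; Δt_2 = 7.038 × 11.37 = 80.02 years.
Total: 59.04 + 80.02 years.

Δt = 139 years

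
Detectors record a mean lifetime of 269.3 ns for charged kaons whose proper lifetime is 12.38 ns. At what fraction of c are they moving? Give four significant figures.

v = 0.9989c

γ = Δt/τ₀ = 269.3/12.38 = 21.75
β = √(1 − 1/γ²) = √(1 − 0.002113) = √0.9979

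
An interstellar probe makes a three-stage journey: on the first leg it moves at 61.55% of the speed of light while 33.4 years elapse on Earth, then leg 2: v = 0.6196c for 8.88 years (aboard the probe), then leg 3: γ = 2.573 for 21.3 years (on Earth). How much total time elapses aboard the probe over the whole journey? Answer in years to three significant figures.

Leg 1: β = 0.6155; γ = 1/√(1 − 0.6155²) = 1/√0.6212 = 1.269; τ_1 = 33.4/1.269 = 26.32 years.
Leg 2: 8.88 years is already measured aboard the probe.
Leg 3: γ = 2.573; τ_3 = 21.3/2.573 = 8.278 years.
Total: 26.32 + 8.880 + 8.278 years.

τ = 43.5 years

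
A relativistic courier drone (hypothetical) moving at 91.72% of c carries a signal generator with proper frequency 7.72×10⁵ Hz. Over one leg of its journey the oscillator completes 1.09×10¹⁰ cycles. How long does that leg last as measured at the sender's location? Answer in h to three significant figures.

Δt = 9.84 h

β = 0.9172; γ = 1/√(1 − 0.9172²) = 1/√0.1587 = 2.510
Proper time for N cycles: τ = N/f = 1.09×10¹⁰/(7.72×10⁵) = 1.412×10⁴ s = 3.922 h.
Lab-frame duration Δt = γτ = 2.510 × 3.922 = 9.844 h.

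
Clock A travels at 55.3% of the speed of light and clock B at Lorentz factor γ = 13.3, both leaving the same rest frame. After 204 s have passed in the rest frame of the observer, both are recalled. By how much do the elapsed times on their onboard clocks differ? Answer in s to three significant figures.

A: β = 0.553; γ = 1/√(1 − 0.553²) = 1/√0.6942 = 1.200; τ_A = 204/1.200 = 170.0 s.
B: γ = 13.3; τ_B = 204/13.30 = 15.34 s.

|τ_A − τ_B| = 155 s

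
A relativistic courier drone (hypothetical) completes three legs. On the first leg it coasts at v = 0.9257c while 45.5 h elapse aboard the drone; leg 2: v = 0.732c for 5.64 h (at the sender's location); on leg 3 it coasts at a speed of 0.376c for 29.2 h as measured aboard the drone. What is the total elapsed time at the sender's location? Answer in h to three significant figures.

Leg 1: γ = 1/√(1 − 0.9257²) = 1/√0.1431 = 2.644; Δt_1 = 2.644 × 45.5 = 120.3 h.
Leg 2: 5.64 h is already measured at the sender's location.
Leg 3: γ = 1/√(1 − 0.376²) = 1/√0.8586 = 1.079; Δt_3 = 1.079 × 29.2 = 31.51 h.
Total: 120.3 + 5.640 + 31.51 h.

Δt = 157 h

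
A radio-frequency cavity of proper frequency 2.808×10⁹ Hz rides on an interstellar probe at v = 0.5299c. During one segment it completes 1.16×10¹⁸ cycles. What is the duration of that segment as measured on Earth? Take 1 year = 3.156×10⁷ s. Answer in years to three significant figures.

γ = 1/√(1 − 0.5299²) = 1/√0.7192 = 1.179
Proper time for N cycles: τ = N/f = 1.16×10¹⁸/(2.808×10⁹) = 4.131×10⁸ s = 13.09 years.
Lab-frame duration Δt = γτ = 1.179 × 13.09 = 15.43 years.

Δt = 15.4 years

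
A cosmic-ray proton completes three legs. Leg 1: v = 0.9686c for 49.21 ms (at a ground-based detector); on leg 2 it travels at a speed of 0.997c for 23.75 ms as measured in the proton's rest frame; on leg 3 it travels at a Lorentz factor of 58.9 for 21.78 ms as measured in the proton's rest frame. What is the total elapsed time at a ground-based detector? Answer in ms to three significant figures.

Δt = 1640 ms

Leg 1: 49.21 ms is already measured at a ground-based detector.
Leg 2: γ = 1/√(1 − 0.997²) = 1/√0.005991 = 12.92; Δt_2 = 12.92 × 23.75 = 306.8 ms.
Leg 3: γ = 58.9; Δt_3 = 58.90 × 21.78 = 1283 ms.
Total: 49.21 + 306.8 + 1283 ms.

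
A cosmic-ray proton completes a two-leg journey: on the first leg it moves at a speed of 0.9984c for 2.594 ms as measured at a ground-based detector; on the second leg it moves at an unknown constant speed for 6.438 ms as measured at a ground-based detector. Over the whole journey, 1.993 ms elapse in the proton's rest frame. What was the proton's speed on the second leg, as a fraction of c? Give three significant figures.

β = 0.958

Leg 1: γ = 1/√(1 − 0.9984²) = 1/√0.003197 = 17.68; τ_1 = 2.594/17.68 = 0.1467 ms.
Leg 2: speed unknown; τ_2 = 6.438/γ_2.
Total proper time: 0.1467 + τ_2 = 1.993, so τ_2 = 1.993 − 0.1467 = 1.846 ms.
γ_2 = 6.438/1.846 = 3.487; β = √(1 − 1/γ²) = √0.9178.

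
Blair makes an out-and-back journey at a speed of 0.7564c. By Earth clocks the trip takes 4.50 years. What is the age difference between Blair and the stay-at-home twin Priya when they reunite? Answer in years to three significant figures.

γ = 1/√(1 − 0.7564²) = 1/√0.4279 = 1.529
Blair's elapsed proper time: τ = 4.50/1.529 = 2.943 years.
Age gap = Δt − τ = 4.50 − 2.943 years.

Δt − τ = 1.56 years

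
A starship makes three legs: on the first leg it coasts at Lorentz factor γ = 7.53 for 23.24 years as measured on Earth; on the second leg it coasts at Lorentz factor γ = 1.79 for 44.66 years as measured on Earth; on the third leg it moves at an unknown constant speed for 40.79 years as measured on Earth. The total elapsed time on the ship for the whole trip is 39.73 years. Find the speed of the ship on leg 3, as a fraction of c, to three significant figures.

β = 0.958

Leg 1: γ = 7.53; τ_1 = 23.24/7.530 = 3.086 years.
Leg 2: γ = 1.79; τ_2 = 44.66/1.790 = 24.95 years.
Leg 3: speed unknown; τ_3 = 40.79/γ_3.
Total proper time: 3.086 + 24.95 + τ_3 = 39.73, so τ_3 = 39.73 − 28.04 = 11.69 years.
γ_3 = 40.79/11.69 = 3.488; β = √(1 − 1/γ²) = √0.9178.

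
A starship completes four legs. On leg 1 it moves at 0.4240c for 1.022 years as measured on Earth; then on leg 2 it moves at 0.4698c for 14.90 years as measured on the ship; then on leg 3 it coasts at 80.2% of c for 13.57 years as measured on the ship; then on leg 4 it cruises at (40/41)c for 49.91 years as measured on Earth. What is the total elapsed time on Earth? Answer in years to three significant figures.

Δt = 90.5 years

Leg 1: 1.022 years is already measured on Earth.
Leg 2: γ = 1/√(1 − 0.4698²) = 1/√0.7793 = 1.133; Δt_2 = 1.133 × 14.90 = 16.88 years.
Leg 3: β = 0.802; γ = 1/√(1 − 0.802²) = 1/√0.3568 = 1.674; Δt_3 = 1.674 × 13.57 = 22.72 years.
Leg 4: 49.91 years is already measured on Earth.
Total: 1.022 + 16.88 + 22.72 + 49.91 years.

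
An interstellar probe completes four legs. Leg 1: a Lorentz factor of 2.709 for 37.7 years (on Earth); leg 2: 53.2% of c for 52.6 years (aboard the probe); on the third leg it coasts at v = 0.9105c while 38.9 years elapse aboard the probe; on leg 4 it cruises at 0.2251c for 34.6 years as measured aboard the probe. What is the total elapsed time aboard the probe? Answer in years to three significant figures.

τ = 140 years

Leg 1: γ = 2.709; τ_1 = 37.7/2.709 = 13.92 years.
Leg 2: 52.6 years is already measured aboard the probe.
Leg 3: 38.9 years is already measured aboard the probe.
Leg 4: 34.6 years is already measured aboard the probe.
Total: 13.92 + 52.60 + 38.90 + 34.60 years.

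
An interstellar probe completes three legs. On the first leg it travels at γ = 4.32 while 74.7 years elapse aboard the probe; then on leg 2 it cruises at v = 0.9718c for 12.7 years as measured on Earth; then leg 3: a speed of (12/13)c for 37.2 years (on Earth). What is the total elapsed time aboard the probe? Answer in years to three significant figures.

τ = 92.0 years

Leg 1: 74.7 years is already measured aboard the probe.
Leg 2: γ = 1/√(1 − 0.9718²) = 1/√0.05560 = 4.241; τ_2 = 12.7/4.241 = 2.995 years.
Leg 3: γ = 1/√(1 − (12/13)²) = 13/5 = 2.600; τ_3 = 37.2/2.600 = 14.31 years.
Total: 74.70 + 2.995 + 14.31 years.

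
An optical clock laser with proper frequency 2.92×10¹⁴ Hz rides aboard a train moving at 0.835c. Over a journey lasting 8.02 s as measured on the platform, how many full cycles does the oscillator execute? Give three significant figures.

γ = 1/√(1 − 0.835²) = 1/√0.3028 = 1.817
The oscillator's own cycle count is N = f × τ where τ is the proper time on the train. τ = Δt/γ = 8.02/1.817 = 4.413 s = 4.413×10⁰ s.
N = 2.92×10¹⁴ × 4.413×10⁰ = 1.289×10¹⁵.

N = 1.29×10¹⁵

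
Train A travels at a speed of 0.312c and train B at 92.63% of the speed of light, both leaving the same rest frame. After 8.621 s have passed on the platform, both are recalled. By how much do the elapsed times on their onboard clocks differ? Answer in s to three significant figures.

A: γ = 1/√(1 − 0.312²) = 1/√0.9027 = 1.053; τ_A = 8.621/1.053 = 8.191 s.
B: β = 0.9263; γ = 1/√(1 − 0.9263²) = 1/√0.1420 = 2.654; τ_B = 8.621/2.654 = 3.248 s.

|τ_A − τ_B| = 4.94 s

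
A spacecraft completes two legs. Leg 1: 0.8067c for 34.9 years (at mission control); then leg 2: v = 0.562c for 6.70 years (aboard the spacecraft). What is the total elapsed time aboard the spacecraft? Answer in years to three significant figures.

Leg 1: γ = 1/√(1 − 0.8067²) = 1/√0.3492 = 1.692; τ_1 = 34.9/1.692 = 20.62 years.
Leg 2: 6.70 years is already measured aboard the spacecraft.
Total: 20.62 + 6.700 years.

τ = 27.3 years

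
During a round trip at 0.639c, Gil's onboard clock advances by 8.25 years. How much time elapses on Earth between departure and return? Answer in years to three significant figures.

γ = 1/√(1 − 0.639²) = 1/√0.5917 = 1.300
Earth-frame duration is the dilated interval: Δt = γτ = 1.300 × 8.25 years.

Δt = 10.7 years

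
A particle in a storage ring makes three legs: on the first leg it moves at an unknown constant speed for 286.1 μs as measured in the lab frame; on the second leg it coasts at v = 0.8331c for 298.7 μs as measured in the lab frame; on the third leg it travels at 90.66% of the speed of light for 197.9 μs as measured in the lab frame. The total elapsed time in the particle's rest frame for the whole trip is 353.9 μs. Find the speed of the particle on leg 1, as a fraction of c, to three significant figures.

Leg 1: speed unknown; τ_1 = 286.1/γ_1.
Leg 2: γ = 1/√(1 − 0.8331²) = 1/√0.3059 = 1.808; τ_2 = 298.7/1.808 = 165.2 μs.
Leg 3: β = 0.9066; γ = 1/√(1 − 0.9066²) = 1/√0.1781 = 2.370; τ_3 = 197.9/2.370 = 83.51 μs.
Total proper time: τ_1 + 165.2 + 83.51 = 353.9, so τ_1 = 353.9 − 248.7 = 105.2 μs.
γ_1 = 286.1/105.2 = 2.720; β = √(1 − 1/γ²) = √0.8649.

β = 0.930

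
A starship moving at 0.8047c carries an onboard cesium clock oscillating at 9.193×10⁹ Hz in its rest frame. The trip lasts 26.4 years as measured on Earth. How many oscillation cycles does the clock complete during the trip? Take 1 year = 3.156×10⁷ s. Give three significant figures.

N = 4.55×10¹⁸

γ = 1/√(1 − 0.8047²) = 1/√0.3525 = 1.684
The oscillator's own cycle count is N = f × τ where τ is the proper time on the ship. τ = Δt/γ = 26.4/1.684 = 15.67 years = 4.946×10⁸ s.
N = 9.193×10⁹ × 4.946×10⁸ = 4.547×10¹⁸.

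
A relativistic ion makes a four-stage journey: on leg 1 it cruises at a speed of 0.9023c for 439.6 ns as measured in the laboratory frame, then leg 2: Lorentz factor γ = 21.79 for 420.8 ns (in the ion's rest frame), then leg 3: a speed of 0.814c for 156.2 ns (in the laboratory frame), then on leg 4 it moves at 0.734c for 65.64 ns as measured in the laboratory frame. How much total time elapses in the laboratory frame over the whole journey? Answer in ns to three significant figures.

Leg 1: 439.6 ns is already measured in the laboratory frame.
Leg 2: γ = 21.79; Δt_2 = 21.79 × 420.8 = 9169 ns.
Leg 3: 156.2 ns is already measured in the laboratory frame.
Leg 4: 65.64 ns is already measured in the laboratory frame.
Total: 439.6 + 9169 + 156.2 + 65.64 ns.

Δt = 9830 ns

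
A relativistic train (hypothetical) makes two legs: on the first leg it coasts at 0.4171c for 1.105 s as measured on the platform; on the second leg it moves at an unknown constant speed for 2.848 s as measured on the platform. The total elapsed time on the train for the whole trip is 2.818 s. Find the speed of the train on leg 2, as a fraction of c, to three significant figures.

Leg 1: γ = 1/√(1 − 0.4171²) = 1/√0.8260 = 1.100; τ_1 = 1.105/1.100 = 1.004 s.
Leg 2: speed unknown; τ_2 = 2.848/γ_2.
Total proper time: 1.004 + τ_2 = 2.818, so τ_2 = 2.818 − 1.004 = 1.814 s.
γ_2 = 2.848/1.814 = 1.570; β = √(1 − 1/γ²) = √0.5944.

β = 0.771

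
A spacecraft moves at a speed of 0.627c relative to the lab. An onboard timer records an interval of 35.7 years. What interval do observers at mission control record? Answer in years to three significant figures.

γ = 1/√(1 − 0.627²) = 1/√0.6069 = 1.284
The interval measured aboard the spacecraft is the proper time (both events occur at the same place in that frame); the lab-frame interval is Δt = γτ = 1.284 × 35.7 years.

Δt = 45.8 years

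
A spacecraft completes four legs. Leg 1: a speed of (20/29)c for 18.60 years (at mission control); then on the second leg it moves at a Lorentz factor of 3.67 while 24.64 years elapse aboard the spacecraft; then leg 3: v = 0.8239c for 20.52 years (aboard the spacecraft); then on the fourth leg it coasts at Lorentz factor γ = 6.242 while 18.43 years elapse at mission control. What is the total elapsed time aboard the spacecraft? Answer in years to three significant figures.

Leg 1: γ = 1/√(1 − (20/29)²) = 29/21 ≈ 1.381; τ_1 = 18.60/1.381 = 13.47 years.
Leg 2: 24.64 years is already measured aboard the spacecraft.
Leg 3: 20.52 years is already measured aboard the spacecraft.
Leg 4: γ = 6.242; τ_4 = 18.43/6.242 = 2.953 years.
Total: 13.47 + 24.64 + 20.52 + 2.953 years.

τ = 61.6 years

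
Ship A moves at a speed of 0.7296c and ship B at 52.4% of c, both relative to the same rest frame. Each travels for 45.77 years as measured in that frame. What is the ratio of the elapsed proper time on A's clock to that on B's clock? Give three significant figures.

τ_A/τ_B = 0.803

A: γ = 1/√(1 − 0.7296²) = 1/√0.4677 = 1.462. B: β = 0.524; γ = 1/√(1 − 0.524²) = 1/√0.7254 = 1.174.
τ_A/τ_B = γ_B/γ_A = 1.174/1.462 = 0.8029, so τ_A/τ_B = 0.8029.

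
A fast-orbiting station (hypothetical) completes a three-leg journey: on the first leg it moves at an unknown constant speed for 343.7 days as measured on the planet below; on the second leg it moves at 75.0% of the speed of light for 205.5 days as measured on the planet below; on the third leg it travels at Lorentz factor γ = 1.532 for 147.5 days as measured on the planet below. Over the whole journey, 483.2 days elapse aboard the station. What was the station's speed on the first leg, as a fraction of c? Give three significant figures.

β = 0.683

Leg 1: speed unknown; τ_1 = 343.7/γ_1.
Leg 2: β = 0.750; γ = 1/√(1 − 0.750²) = 1/√0.4375 = 1.512; τ_2 = 205.5/1.512 = 135.9 days.
Leg 3: γ = 1.532; τ_3 = 147.5/1.532 = 96.28 days.
Total proper time: τ_1 + 135.9 + 96.28 = 483.2, so τ_1 = 483.2 − 232.2 = 251.0 days.
γ_1 = 343.7/251.0 = 1.369; β = √(1 − 1/γ²) = √0.4667.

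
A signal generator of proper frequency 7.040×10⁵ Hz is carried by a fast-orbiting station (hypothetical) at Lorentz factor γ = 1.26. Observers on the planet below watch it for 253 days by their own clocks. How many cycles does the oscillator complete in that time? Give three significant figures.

γ = 1.26
During 253 days of lab time, the oscillator's proper time advances by τ = Δt/γ = 253/1.260 = 200.8 days = 1.735×10⁷ s.
N = f × τ = 7.040×10⁵ × 1.735×10⁷ = 1.221×10¹³.

N = 1.22×10¹³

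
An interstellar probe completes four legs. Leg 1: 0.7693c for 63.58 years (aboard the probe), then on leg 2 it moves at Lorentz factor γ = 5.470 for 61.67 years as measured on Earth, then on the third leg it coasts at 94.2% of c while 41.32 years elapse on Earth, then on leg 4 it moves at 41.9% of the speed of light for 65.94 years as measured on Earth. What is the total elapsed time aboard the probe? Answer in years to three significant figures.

Leg 1: 63.58 years is already measured aboard the probe.
Leg 2: γ = 5.470; τ_2 = 61.67/5.470 = 11.27 years.
Leg 3: β = 0.942; γ = 1/√(1 − 0.942²) = 1/√0.1126 = 2.980; τ_3 = 41.32/2.980 = 13.87 years.
Leg 4: β = 0.419; γ = 1/√(1 − 0.419²) = 1/√0.8244 = 1.101; τ_4 = 65.94/1.101 = 59.87 years.
Total: 63.58 + 11.27 + 13.87 + 59.87 years.

τ = 149 years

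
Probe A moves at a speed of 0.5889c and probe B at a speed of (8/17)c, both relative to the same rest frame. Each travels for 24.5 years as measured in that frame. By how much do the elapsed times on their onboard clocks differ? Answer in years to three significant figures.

A: γ = 1/√(1 − 0.5889²) = 1/√0.6532 = 1.237; τ_A = 24.5/1.237 = 19.80 years.
B: γ = 1/√(1 − (8/17)²) = 17/15 ≈ 1.133; τ_B = 24.5/1.133 = 21.62 years.

|τ_A − τ_B| = 1.82 years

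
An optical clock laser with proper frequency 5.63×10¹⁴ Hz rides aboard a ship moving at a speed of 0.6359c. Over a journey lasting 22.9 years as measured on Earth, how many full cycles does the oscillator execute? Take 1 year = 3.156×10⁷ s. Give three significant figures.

N = 3.14×10²³

γ = 1/√(1 − 0.6359²) = 1/√0.5956 = 1.296
The oscillator's own cycle count is N = f × τ where τ is the proper time on the ship. τ = Δt/γ = 22.9/1.296 = 17.67 years = 5.578×10⁸ s.
N = 5.63×10¹⁴ × 5.578×10⁸ = 3.140×10²³.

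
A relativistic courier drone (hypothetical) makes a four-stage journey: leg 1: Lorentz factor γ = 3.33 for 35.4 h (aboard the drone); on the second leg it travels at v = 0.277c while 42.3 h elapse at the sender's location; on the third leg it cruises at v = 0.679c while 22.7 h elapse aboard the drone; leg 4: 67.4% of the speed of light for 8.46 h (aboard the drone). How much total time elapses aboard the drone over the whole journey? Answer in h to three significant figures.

τ = 107 h

Leg 1: 35.4 h is already measured aboard the drone.
Leg 2: γ = 1/√(1 − 0.277²) = 1/√0.9233 = 1.041; τ_2 = 42.3/1.041 = 40.64 h.
Leg 3: 22.7 h is already measured aboard the drone.
Leg 4: 8.46 h is already measured aboard the drone.
Total: 35.40 + 40.64 + 22.70 + 8.460 h.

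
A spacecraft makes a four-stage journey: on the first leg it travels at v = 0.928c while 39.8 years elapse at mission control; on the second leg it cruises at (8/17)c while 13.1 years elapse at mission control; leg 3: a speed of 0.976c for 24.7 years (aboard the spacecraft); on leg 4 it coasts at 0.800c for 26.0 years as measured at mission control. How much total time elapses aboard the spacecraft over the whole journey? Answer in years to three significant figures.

τ = 66.7 years

Leg 1: γ = 1/√(1 − 0.928²) = 1/√0.1388 = 2.684; τ_1 = 39.8/2.684 = 14.83 years.
Leg 2: γ = 1/√(1 − (8/17)²) = 17/15 ≈ 1.133; τ_2 = 13.1/1.133 = 11.56 years.
Leg 3: 24.7 years is already measured aboard the spacecraft.
Leg 4: γ = 1/√(1 − 0.800²) = 5/3 ≈ 1.667; τ_4 = 26.0/1.667 = 15.60 years.
Total: 14.83 + 11.56 + 24.70 + 15.60 years.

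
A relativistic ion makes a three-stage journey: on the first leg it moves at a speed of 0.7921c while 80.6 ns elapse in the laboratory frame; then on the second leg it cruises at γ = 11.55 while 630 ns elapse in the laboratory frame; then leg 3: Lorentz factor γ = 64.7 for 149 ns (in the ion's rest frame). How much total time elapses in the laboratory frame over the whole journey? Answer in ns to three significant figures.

Δt = 1.04×10⁴ ns

Leg 1: 80.6 ns is already measured in the laboratory frame.
Leg 2: 630 ns is already measured in the laboratory frame.
Leg 3: γ = 64.7; Δt_3 = 64.70 × 149 = 9640 ns.
Total: 80.60 + 630.0 + 9640 ns.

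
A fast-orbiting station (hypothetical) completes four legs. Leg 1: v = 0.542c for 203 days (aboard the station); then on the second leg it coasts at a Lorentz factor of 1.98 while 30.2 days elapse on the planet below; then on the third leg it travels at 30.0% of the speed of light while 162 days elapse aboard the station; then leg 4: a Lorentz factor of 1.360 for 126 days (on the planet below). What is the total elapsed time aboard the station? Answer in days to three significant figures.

Leg 1: 203 days is already measured aboard the station.
Leg 2: γ = 1.98; τ_2 = 30.2/1.980 = 15.25 days.
Leg 3: 162 days is already measured aboard the station.
Leg 4: γ = 1.360; τ_4 = 126/1.360 = 92.65 days.
Total: 203.0 + 15.25 + 162.0 + 92.65 days.

τ = 473 days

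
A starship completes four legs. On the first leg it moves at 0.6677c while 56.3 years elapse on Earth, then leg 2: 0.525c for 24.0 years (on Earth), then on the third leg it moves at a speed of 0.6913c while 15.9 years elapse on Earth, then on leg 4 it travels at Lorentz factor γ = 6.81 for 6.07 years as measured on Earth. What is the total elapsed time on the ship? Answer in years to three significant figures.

Leg 1: γ = 1/√(1 − 0.6677²) = 1/√0.5542 = 1.343; τ_1 = 56.3/1.343 = 41.91 years.
Leg 2: γ = 1/√(1 − 0.525²) = 1/√0.7244 = 1.175; τ_2 = 24.0/1.175 = 20.43 years.
Leg 3: γ = 1/√(1 − 0.6913²) = 1/√0.5221 = 1.384; τ_3 = 15.9/1.384 = 11.49 years.
Leg 4: γ = 6.81; τ_4 = 6.07/6.810 = 0.8913 years.
Total: 41.91 + 20.43 + 11.49 + 0.8913 years.

τ = 74.7 years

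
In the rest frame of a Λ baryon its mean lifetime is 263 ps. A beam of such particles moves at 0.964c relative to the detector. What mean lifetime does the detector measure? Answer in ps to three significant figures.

Δt = 989 ps

γ = 1/√(1 − 0.964²) = 1/√0.07070 = 3.761
The rest-frame lifetime is the proper time; the lab measures the dilated interval Δt = γτ₀ = 3.761 × 263 ps.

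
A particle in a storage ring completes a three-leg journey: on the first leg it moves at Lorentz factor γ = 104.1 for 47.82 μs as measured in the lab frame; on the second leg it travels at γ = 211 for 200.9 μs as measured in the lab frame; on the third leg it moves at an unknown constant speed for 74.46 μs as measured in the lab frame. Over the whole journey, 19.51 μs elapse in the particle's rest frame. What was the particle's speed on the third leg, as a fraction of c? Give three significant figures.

β = 0.970

Leg 1: γ = 104.1; τ_1 = 47.82/104.1 = 0.4594 μs.
Leg 2: γ = 211; τ_2 = 200.9/211.0 = 0.9521 μs.
Leg 3: speed unknown; τ_3 = 74.46/γ_3.
Total proper time: 0.4594 + 0.9521 + τ_3 = 19.51, so τ_3 = 19.51 − 1.411 = 18.10 μs.
γ_3 = 74.46/18.10 = 4.114; β = √(1 − 1/γ²) = √0.9409.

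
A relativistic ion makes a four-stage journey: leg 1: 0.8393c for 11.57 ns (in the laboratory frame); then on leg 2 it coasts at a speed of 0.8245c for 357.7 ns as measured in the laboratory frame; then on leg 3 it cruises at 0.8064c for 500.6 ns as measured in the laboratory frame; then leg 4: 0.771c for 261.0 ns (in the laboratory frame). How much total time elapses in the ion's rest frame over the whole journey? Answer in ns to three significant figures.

τ = 671 ns

Leg 1: γ = 1/√(1 − 0.8393²) = 1/√0.2956 = 1.839; τ_1 = 11.57/1.839 = 6.290 ns.
Leg 2: γ = 1/√(1 − 0.8245²) = 1/√0.3202 = 1.767; τ_2 = 357.7/1.767 = 202.4 ns.
Leg 3: γ = 1/√(1 − 0.8064²) = 1/√0.3497 = 1.691; τ_3 = 500.6/1.691 = 296.0 ns.
Leg 4: γ = 1/√(1 − 0.771²) = 1/√0.4056 = 1.570; τ_4 = 261.0/1.570 = 166.2 ns.
Total: 6.290 + 202.4 + 296.0 + 166.2 ns.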